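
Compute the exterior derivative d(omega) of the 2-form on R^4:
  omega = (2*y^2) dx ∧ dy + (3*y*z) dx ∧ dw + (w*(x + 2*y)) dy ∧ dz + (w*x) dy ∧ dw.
d(omega) = (w - 3*z) dx ∧ dy ∧ dw + (-3*y) dx ∧ dz ∧ dw + (w) dx ∧ dy ∧ dz + (x + 2*y) dy ∧ dz ∧ dw

For a 2-form omega = sum_{i<j} g_{ij} dx_i ∧ dx_j, the exterior derivative is
  d(omega) = sum_{i<j} d(g_{ij}) ∧ dx_i ∧ dx_j = sum_{i<j, k} (∂g_{ij}/∂x_k) dx_k ∧ dx_i ∧ dx_j.
Expand each term, using dx_k ∧ dx_i ∧ dx_j = sgn(permutation) dx_{(a)} ∧ dx_{(b)} ∧ dx_{(c)} with (a < b < c) sorted:
  d(3*y*z) includes (∂/∂y)(3*y*z) dy = (3*z) dy, which multiplied by dx ∧ dw gives (-3*z) dx ∧ dy ∧ dw
  d(3*y*z) includes (∂/∂z)(3*y*z) dz = (3*y) dz, which multiplied by dx ∧ dw gives (-3*y) dx ∧ dz ∧ dw
  d(w*(x + 2*y)) includes (∂/∂x)(w*(x + 2*y)) dx = (w) dx, which multiplied by dy ∧ dz gives (w) dx ∧ dy ∧ dz
  d(w*(x + 2*y)) includes (∂/∂w)(w*(x + 2*y)) dw = (x + 2*y) dw, which multiplied by dy ∧ dz gives (x + 2*y) dy ∧ dz ∧ dw
  d(w*x) includes (∂/∂x)(w*x) dx = (w) dx, which multiplied by dy ∧ dw gives (w) dx ∧ dy ∧ dw
Collecting like 3-forms: d(omega) = (w - 3*z) dx ∧ dy ∧ dw + (-3*y) dx ∧ dz ∧ dw + (w) dx ∧ dy ∧ dz + (x + 2*y) dy ∧ dz ∧ dw.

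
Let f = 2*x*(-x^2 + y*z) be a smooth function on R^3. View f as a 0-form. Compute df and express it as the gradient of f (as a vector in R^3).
df = (-6*x^2 + 2*y*z) dx + (2*x*z) dy + (2*x*y) dz; grad f = (-6*x^2 + 2*y*z, 2*x*z, 2*x*y)

For a 0-form f, d f = (∂f/∂x) dx + (∂f/∂y) dy + (∂f/∂z) dz. The components of the vector representation are exactly the entries of grad f in Cartesian coordinates:
  ∂f/∂x = -6*x^2 + 2*y*z
  ∂f/∂y = 2*x*z
  ∂f/∂z = 2*x*y.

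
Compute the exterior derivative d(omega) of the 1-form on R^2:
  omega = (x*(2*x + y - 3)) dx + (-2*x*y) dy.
d(omega) = (-x - 2*y) dx ∧ dy

For a 1-form omega = sum_i f_i dx_i, the exterior derivative is
  d(omega) = sum_{i < j} (∂f_j/∂x_i - ∂f_i/∂x_j) dx_i ∧ dx_j.
  coefficient of dx ∧ dy: ∂f_2/∂x - ∂f_1/∂y = ∂(-2*x*y)/∂x - ∂(x*(2*x + y - 3))/∂y = -x - 2*y
Assembling: d(omega) = (-x - 2*y) dx ∧ dy.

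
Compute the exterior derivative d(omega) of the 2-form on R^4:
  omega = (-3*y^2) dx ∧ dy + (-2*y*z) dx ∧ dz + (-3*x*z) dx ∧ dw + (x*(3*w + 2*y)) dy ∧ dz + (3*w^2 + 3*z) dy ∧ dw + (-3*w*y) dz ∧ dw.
d(omega) = (3*w + 2*y + 2*z) dx ∧ dy ∧ dz + (3*x) dx ∧ dz ∧ dw + (-3*w + 3*x - 3) dy ∧ dz ∧ dw

For a 2-form omega = sum_{i<j} g_{ij} dx_i ∧ dx_j, the exterior derivative is
  d(omega) = sum_{i<j} d(g_{ij}) ∧ dx_i ∧ dx_j = sum_{i<j, k} (∂g_{ij}/∂x_k) dx_k ∧ dx_i ∧ dx_j.
Expand each term, using dx_k ∧ dx_i ∧ dx_j = sgn(permutation) dx_{(a)} ∧ dx_{(b)} ∧ dx_{(c)} with (a < b < c) sorted:
  d(-2*y*z) includes (∂/∂y)(-2*y*z) dy = (-2*z) dy, which multiplied by dx ∧ dz gives (2*z) dx ∧ dy ∧ dz
  d(-3*x*z) includes (∂/∂z)(-3*x*z) dz = (-3*x) dz, which multiplied by dx ∧ dw gives (3*x) dx ∧ dz ∧ dw
  d(x*(3*w + 2*y)) includes (∂/∂x)(x*(3*w + 2*y)) dx = (3*w + 2*y) dx, which multiplied by dy ∧ dz gives (3*w + 2*y) dx ∧ dy ∧ dz
  d(x*(3*w + 2*y)) includes (∂/∂w)(x*(3*w + 2*y)) dw = (3*x) dw, which multiplied by dy ∧ dz gives (3*x) dy ∧ dz ∧ dw
  d(3*w^2 + 3*z) includes (∂/∂z)(3*w^2 + 3*z) dz = (3) dz, which multiplied by dy ∧ dw gives (-3) dy ∧ dz ∧ dw
  d(-3*w*y) includes (∂/∂y)(-3*w*y) dy = (-3*w) dy, which multiplied by dz ∧ dw gives (-3*w) dy ∧ dz ∧ dw
Collecting like 3-forms: d(omega) = (3*w + 2*y + 2*z) dx ∧ dy ∧ dz + (3*x) dx ∧ dz ∧ dw + (-3*w + 3*x - 3) dy ∧ dz ∧ dw.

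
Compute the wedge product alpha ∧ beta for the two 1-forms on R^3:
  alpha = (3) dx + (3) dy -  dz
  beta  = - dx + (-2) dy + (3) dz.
alpha ∧ beta = (-3) dx ∧ dy + (8) dx ∧ dz + (7) dy ∧ dz

Distribute the wedge, using dx_i ∧ dx_j = -dx_j ∧ dx_i and dx_i ∧ dx_i = 0. For each pair (i, j) with i < j, the coefficient of dx_i ∧ dx_j in alpha ∧ beta is (alpha_i * beta_j - alpha_j * beta_i). Collecting: alpha ∧ beta = (-3) dx ∧ dy + (8) dx ∧ dz + (7) dy ∧ dz.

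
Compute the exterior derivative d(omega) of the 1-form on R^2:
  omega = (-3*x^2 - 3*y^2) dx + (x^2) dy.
d(omega) = (2*x + 6*y) dx ∧ dy

For a 1-form omega = sum_i f_i dx_i, the exterior derivative is
  d(omega) = sum_{i < j} (∂f_j/∂x_i - ∂f_i/∂x_j) dx_i ∧ dx_j.
  coefficient of dx ∧ dy: ∂f_2/∂x - ∂f_1/∂y = ∂(x^2)/∂x - ∂(-3*x^2 - 3*y^2)/∂y = 2*x + 6*y
Assembling: d(omega) = (2*x + 6*y) dx ∧ dy.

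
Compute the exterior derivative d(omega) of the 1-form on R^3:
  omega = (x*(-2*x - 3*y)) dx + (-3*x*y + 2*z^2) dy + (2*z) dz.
d(omega) = (3*x - 3*y) dx ∧ dy + (-4*z) dy ∧ dz

For a 1-form omega = sum_i f_i dx_i, the exterior derivative is
  d(omega) = sum_{i < j} (∂f_j/∂x_i - ∂f_i/∂x_j) dx_i ∧ dx_j.
  coefficient of dx ∧ dy: ∂f_2/∂x - ∂f_1/∂y = ∂(-3*x*y + 2*z^2)/∂x - ∂(x*(-2*x - 3*y))/∂y = 3*x - 3*y
  coefficient of dy ∧ dz: ∂f_3/∂y - ∂f_2/∂z = ∂(2*z)/∂y - ∂(-3*x*y + 2*z^2)/∂z = -4*z
Assembling: d(omega) = (3*x - 3*y) dx ∧ dy + (-4*z) dy ∧ dz.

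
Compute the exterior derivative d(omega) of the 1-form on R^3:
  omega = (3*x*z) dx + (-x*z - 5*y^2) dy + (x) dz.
d(omega) = (-z) dx ∧ dy + (1 - 3*x) dx ∧ dz + (x) dy ∧ dz

For a 1-form omega = sum_i f_i dx_i, the exterior derivative is
  d(omega) = sum_{i < j} (∂f_j/∂x_i - ∂f_i/∂x_j) dx_i ∧ dx_j.
  coefficient of dx ∧ dy: ∂f_2/∂x - ∂f_1/∂y = ∂(-x*z - 5*y^2)/∂x - ∂(3*x*z)/∂y = -z
  coefficient of dx ∧ dz: ∂f_3/∂x - ∂f_1/∂z = ∂(x)/∂x - ∂(3*x*z)/∂z = 1 - 3*x
  coefficient of dy ∧ dz: ∂f_3/∂y - ∂f_2/∂z = ∂(x)/∂y - ∂(-x*z - 5*y^2)/∂z = x
Assembling: d(omega) = (-z) dx ∧ dy + (1 - 3*x) dx ∧ dz + (x) dy ∧ dz.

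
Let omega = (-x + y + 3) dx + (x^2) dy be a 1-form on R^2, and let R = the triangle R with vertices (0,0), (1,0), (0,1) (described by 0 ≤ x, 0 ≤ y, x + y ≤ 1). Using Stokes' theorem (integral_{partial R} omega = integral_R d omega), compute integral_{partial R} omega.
integral_(partial R) omega = -1/6

Stokes: integral_partial_R omega = integral_R d omega with d omega = (∂Q/∂x - ∂P/∂y) dx ∧ dy.
  ∂Q/∂x = 2*x
  ∂P/∂y = 1
  integrand = ∂Q/∂x - ∂P/∂y = 2*x - 1.
Integrating over R: integral_0^1 integral_0^{1-x} (2*x - 1) dy dx = -1/6.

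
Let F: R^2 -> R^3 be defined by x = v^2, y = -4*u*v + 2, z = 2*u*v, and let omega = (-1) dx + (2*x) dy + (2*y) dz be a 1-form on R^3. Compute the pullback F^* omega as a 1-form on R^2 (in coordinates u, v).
F^* omega = (8*v*(-2*u*v - v^2 + 1)) du + (-16*u^2*v - 8*u*v^2 + 8*u - 2*v) dv

Using F^*(f dg) = (f ∘ F) d(g ∘ F), substitute each coordinate x_i by F_i(u, v) in f_i, and replace dx_i by d F_i = (∂F_i/∂u) du + (∂F_i/∂v) dv.
  For the x component: f_1(F) = -1; d F_1 = (0) du + (2*v) dv
  For the y component: f_2(F) = 2*v^2; d F_2 = (-4*v) du + (-4*u) dv
  For the z component: f_3(F) = -8*u*v + 4; d F_3 = (2*v) du + (2*u) dv
Combining and collecting du, dv coefficients:
  coeff of du: 8*v*(-2*u*v - v^2 + 1)
  coeff of dv: -16*u^2*v - 8*u*v^2 + 8*u - 2*v
F^* omega = (8*v*(-2*u*v - v^2 + 1)) du + (-16*u^2*v - 8*u*v^2 + 8*u - 2*v) dv.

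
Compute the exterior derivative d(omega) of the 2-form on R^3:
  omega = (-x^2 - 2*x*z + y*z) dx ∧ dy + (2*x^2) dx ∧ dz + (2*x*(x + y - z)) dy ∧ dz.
d(omega) = (2*x + 3*y - 2*z) dx ∧ dy ∧ dz

For a 2-form omega = sum_{i<j} g_{ij} dx_i ∧ dx_j, the exterior derivative is
  d(omega) = sum_{i<j} d(g_{ij}) ∧ dx_i ∧ dx_j = sum_{i<j, k} (∂g_{ij}/∂x_k) dx_k ∧ dx_i ∧ dx_j.
Expand each term, using dx_k ∧ dx_i ∧ dx_j = sgn(permutation) dx_{(a)} ∧ dx_{(b)} ∧ dx_{(c)} with (a < b < c) sorted:
  d(-x^2 - 2*x*z + y*z) includes (∂/∂z)(-x^2 - 2*x*z + y*z) dz = (-2*x + y) dz, which multiplied by dx ∧ dy gives (-2*x + y) dx ∧ dy ∧ dz
  d(2*x*(x + y - z)) includes (∂/∂x)(2*x*(x + y - z)) dx = (4*x + 2*y - 2*z) dx, which multiplied by dy ∧ dz gives (4*x + 2*y - 2*z) dx ∧ dy ∧ dz
Collecting like 3-forms: d(omega) = (2*x + 3*y - 2*z) dx ∧ dy ∧ dz.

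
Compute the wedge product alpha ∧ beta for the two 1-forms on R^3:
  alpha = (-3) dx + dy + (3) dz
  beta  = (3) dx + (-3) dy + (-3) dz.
alpha ∧ beta = (6) dx ∧ dy + (6) dy ∧ dz

Distribute the wedge, using dx_i ∧ dx_j = -dx_j ∧ dx_i and dx_i ∧ dx_i = 0. For each pair (i, j) with i < j, the coefficient of dx_i ∧ dx_j in alpha ∧ beta is (alpha_i * beta_j - alpha_j * beta_i). Collecting: alpha ∧ beta = (6) dx ∧ dy + (6) dy ∧ dz.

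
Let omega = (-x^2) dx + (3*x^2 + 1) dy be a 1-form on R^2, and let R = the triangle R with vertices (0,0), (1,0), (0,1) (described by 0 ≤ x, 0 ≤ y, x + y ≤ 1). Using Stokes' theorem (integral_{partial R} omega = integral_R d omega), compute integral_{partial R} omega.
integral_(partial R) omega = 1

Stokes: integral_partial_R omega = integral_R d omega with d omega = (∂Q/∂x - ∂P/∂y) dx ∧ dy.
  ∂Q/∂x = 6*x
  ∂P/∂y = 0
  integrand = ∂Q/∂x - ∂P/∂y = 6*x.
Integrating over R: integral_0^1 integral_0^{1-x} (6*x) dy dx = 1.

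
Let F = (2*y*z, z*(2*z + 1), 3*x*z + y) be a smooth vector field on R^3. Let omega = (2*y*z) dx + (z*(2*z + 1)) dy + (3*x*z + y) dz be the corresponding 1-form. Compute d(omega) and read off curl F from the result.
d(omega) = (-4*z) dy ∧ dz + (2*y - 3*z) dz ∧ dx + (-2*z) dx ∧ dy; curl F = (-4*z, 2*y - 3*z, -2*z)

d omega = sum_{i<j} (∂f_j/∂x_i - ∂f_i/∂x_j) dx_i ∧ dx_j. Under the identification (dy ∧ dz, dz ∧ dx, dx ∧ dy) ↔ (e_x, e_y, e_z), the coefficients are exactly the components of curl F. Compute:
  ∂R/∂y - ∂Q/∂z = (1) - (4*z + 1) = -4*z
  ∂P/∂z - ∂R/∂x = (2*y) - (3*z) = 2*y - 3*z
  ∂Q/∂x - ∂P/∂y = (0) - (2*z) = -2*z.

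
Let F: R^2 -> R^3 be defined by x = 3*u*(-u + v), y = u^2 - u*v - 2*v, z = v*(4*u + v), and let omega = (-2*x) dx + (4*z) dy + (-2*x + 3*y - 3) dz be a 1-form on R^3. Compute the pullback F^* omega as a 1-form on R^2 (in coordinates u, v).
F^* omega = (-36*u^3 + 122*u^2*v - 62*u*v^2 - 4*v^3 - 24*v^2 - 12*v) du + (54*u^3 - 52*u^2*v - 22*u*v^2 - 56*u*v - 12*u - 20*v^2 - 6*v) dv

Using F^*(f dg) = (f ∘ F) d(g ∘ F), substitute each coordinate x_i by F_i(u, v) in f_i, and replace dx_i by d F_i = (∂F_i/∂u) du + (∂F_i/∂v) dv.
  For the x component: f_1(F) = 6*u*(u - v); d F_1 = (-6*u + 3*v) du + (3*u) dv
  For the y component: f_2(F) = 4*v*(4*u + v); d F_2 = (2*u - v) du + (-u - 2) dv
  For the z component: f_3(F) = 9*u^2 - 9*u*v - 6*v - 3; d F_3 = (4*v) du + (4*u + 2*v) dv
Combining and collecting du, dv coefficients:
  coeff of du: -36*u^3 + 122*u^2*v - 62*u*v^2 - 4*v^3 - 24*v^2 - 12*v
  coeff of dv: 54*u^3 - 52*u^2*v - 22*u*v^2 - 56*u*v - 12*u - 20*v^2 - 6*v
F^* omega = (-36*u^3 + 122*u^2*v - 62*u*v^2 - 4*v^3 - 24*v^2 - 12*v) du + (54*u^3 - 52*u^2*v - 22*u*v^2 - 56*u*v - 12*u - 20*v^2 - 6*v) dv.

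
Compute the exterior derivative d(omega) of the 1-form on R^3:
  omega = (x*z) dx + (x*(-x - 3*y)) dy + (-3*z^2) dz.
d(omega) = (-2*x - 3*y) dx ∧ dy + (-x) dx ∧ dz

For a 1-form omega = sum_i f_i dx_i, the exterior derivative is
  d(omega) = sum_{i < j} (∂f_j/∂x_i - ∂f_i/∂x_j) dx_i ∧ dx_j.
  coefficient of dx ∧ dy: ∂f_2/∂x - ∂f_1/∂y = ∂(x*(-x - 3*y))/∂x - ∂(x*z)/∂y = -2*x - 3*y
  coefficient of dx ∧ dz: ∂f_3/∂x - ∂f_1/∂z = ∂(-3*z^2)/∂x - ∂(x*z)/∂z = -x
Assembling: d(omega) = (-2*x - 3*y) dx ∧ dy + (-x) dx ∧ dz.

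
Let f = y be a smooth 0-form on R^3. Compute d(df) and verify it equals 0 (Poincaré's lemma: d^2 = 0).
d(df) = 0

Step 1: df = sum_i (∂f/∂x_i) dx_i = (0) dx + (1) dy + (0) dz.
Step 2: Apply d again. Using the 1-form formula, the coefficient of dx ∧ dy in d(df) is ∂^2 f/∂x ∂y - ∂^2 f/∂y ∂x = (0) - (0) = 0 (equality of mixed partials for smooth f).
Similarly for dx ∧ dz and dy ∧ dz — all coefficients vanish. So d(df) = 0.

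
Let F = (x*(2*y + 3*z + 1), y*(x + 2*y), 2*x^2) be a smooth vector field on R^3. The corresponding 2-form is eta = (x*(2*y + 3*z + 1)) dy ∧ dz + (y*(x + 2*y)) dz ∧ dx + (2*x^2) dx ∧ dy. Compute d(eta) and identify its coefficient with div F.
d(eta) = (x + 6*y + 3*z + 1) dx ∧ dy ∧ dz; div F = x + 6*y + 3*z + 1

For a 2-form in R^3 of the form above, applying d gives a 3-form with coefficient ∂P/∂x + ∂Q/∂y + ∂R/∂z:
  ∂P/∂x = 2*y + 3*z + 1
  ∂Q/∂y = x + 4*y
  ∂R/∂z = 0
Sum = x + 6*y + 3*z + 1, which is exactly div F.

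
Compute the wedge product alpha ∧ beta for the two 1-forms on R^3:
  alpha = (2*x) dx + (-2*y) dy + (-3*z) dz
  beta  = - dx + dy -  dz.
alpha ∧ beta = (2*x - 2*y) dx ∧ dy + (-2*x - 3*z) dx ∧ dz + (2*y + 3*z) dy ∧ dz

Distribute the wedge, using dx_i ∧ dx_j = -dx_j ∧ dx_i and dx_i ∧ dx_i = 0. For each pair (i, j) with i < j, the coefficient of dx_i ∧ dx_j in alpha ∧ beta is (alpha_i * beta_j - alpha_j * beta_i). Collecting: alpha ∧ beta = (2*x - 2*y) dx ∧ dy + (-2*x - 3*z) dx ∧ dz + (2*y + 3*z) dy ∧ dz.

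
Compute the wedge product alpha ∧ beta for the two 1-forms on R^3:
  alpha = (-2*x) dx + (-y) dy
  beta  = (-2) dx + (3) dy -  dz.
alpha ∧ beta = (-6*x - 2*y) dx ∧ dy + (2*x) dx ∧ dz + (y) dy ∧ dz

Distribute the wedge, using dx_i ∧ dx_j = -dx_j ∧ dx_i and dx_i ∧ dx_i = 0. For each pair (i, j) with i < j, the coefficient of dx_i ∧ dx_j in alpha ∧ beta is (alpha_i * beta_j - alpha_j * beta_i). Collecting: alpha ∧ beta = (-6*x - 2*y) dx ∧ dy + (2*x) dx ∧ dz + (y) dy ∧ dz.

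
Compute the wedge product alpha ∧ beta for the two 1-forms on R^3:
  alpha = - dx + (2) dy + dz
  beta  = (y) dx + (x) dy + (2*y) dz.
alpha ∧ beta = (-x - 2*y) dx ∧ dy + (-3*y) dx ∧ dz + (-x + 4*y) dy ∧ dz

Distribute the wedge, using dx_i ∧ dx_j = -dx_j ∧ dx_i and dx_i ∧ dx_i = 0. For each pair (i, j) with i < j, the coefficient of dx_i ∧ dx_j in alpha ∧ beta is (alpha_i * beta_j - alpha_j * beta_i). Collecting: alpha ∧ beta = (-x - 2*y) dx ∧ dy + (-3*y) dx ∧ dz + (-x + 4*y) dy ∧ dz.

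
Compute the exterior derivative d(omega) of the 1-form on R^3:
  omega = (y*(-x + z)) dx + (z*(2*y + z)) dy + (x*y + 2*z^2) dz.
d(omega) = (x - z) dx ∧ dy + (x - 2*y - 2*z) dy ∧ dz

For a 1-form omega = sum_i f_i dx_i, the exterior derivative is
  d(omega) = sum_{i < j} (∂f_j/∂x_i - ∂f_i/∂x_j) dx_i ∧ dx_j.
  coefficient of dx ∧ dy: ∂f_2/∂x - ∂f_1/∂y = ∂(z*(2*y + z))/∂x - ∂(y*(-x + z))/∂y = x - z
  coefficient of dy ∧ dz: ∂f_3/∂y - ∂f_2/∂z = ∂(x*y + 2*z^2)/∂y - ∂(z*(2*y + z))/∂z = x - 2*y - 2*z
Assembling: d(omega) = (x - z) dx ∧ dy + (x - 2*y - 2*z) dy ∧ dz.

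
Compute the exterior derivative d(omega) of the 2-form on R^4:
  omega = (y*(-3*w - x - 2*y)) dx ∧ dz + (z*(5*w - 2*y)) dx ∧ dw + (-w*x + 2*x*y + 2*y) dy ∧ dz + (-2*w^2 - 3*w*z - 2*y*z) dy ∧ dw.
d(omega) = (2*w + x + 6*y) dx ∧ dy ∧ dz + (-5*w - y) dx ∧ dz ∧ dw + (2*z) dx ∧ dy ∧ dw + (3*w - x + 2*y) dy ∧ dz ∧ dw

For a 2-form omega = sum_{i<j} g_{ij} dx_i ∧ dx_j, the exterior derivative is
  d(omega) = sum_{i<j} d(g_{ij}) ∧ dx_i ∧ dx_j = sum_{i<j, k} (∂g_{ij}/∂x_k) dx_k ∧ dx_i ∧ dx_j.
Expand each term, using dx_k ∧ dx_i ∧ dx_j = sgn(permutation) dx_{(a)} ∧ dx_{(b)} ∧ dx_{(c)} with (a < b < c) sorted:
  d(y*(-3*w - x - 2*y)) includes (∂/∂y)(y*(-3*w - x - 2*y)) dy = (-3*w - x - 4*y) dy, which multiplied by dx ∧ dz gives (3*w + x + 4*y) dx ∧ dy ∧ dz
  d(y*(-3*w - x - 2*y)) includes (∂/∂w)(y*(-3*w - x - 2*y)) dw = (-3*y) dw, which multiplied by dx ∧ dz gives (-3*y) dx ∧ dz ∧ dw
  d(z*(5*w - 2*y)) includes (∂/∂y)(z*(5*w - 2*y)) dy = (-2*z) dy, which multiplied by dx ∧ dw gives (2*z) dx ∧ dy ∧ dw
  d(z*(5*w - 2*y)) includes (∂/∂z)(z*(5*w - 2*y)) dz = (5*w - 2*y) dz, which multiplied by dx ∧ dw gives (-5*w + 2*y) dx ∧ dz ∧ dw
  d(-w*x + 2*x*y + 2*y) includes (∂/∂x)(-w*x + 2*x*y + 2*y) dx = (-w + 2*y) dx, which multiplied by dy ∧ dz gives (-w + 2*y) dx ∧ dy ∧ dz
  d(-w*x + 2*x*y + 2*y) includes (∂/∂w)(-w*x + 2*x*y + 2*y) dw = (-x) dw, which multiplied by dy ∧ dz gives (-x) dy ∧ dz ∧ dw
  d(-2*w^2 - 3*w*z - 2*y*z) includes (∂/∂z)(-2*w^2 - 3*w*z - 2*y*z) dz = (-3*w - 2*y) dz, which multiplied by dy ∧ dw gives (3*w + 2*y) dy ∧ dz ∧ dw
Collecting like 3-forms: d(omega) = (2*w + x + 6*y) dx ∧ dy ∧ dz + (-5*w - y) dx ∧ dz ∧ dw + (2*z) dx ∧ dy ∧ dw + (3*w - x + 2*y) dy ∧ dz ∧ dw.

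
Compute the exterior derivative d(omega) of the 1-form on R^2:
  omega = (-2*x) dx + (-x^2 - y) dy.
d(omega) = (-2*x) dx ∧ dy

For a 1-form omega = sum_i f_i dx_i, the exterior derivative is
  d(omega) = sum_{i < j} (∂f_j/∂x_i - ∂f_i/∂x_j) dx_i ∧ dx_j.
  coefficient of dx ∧ dy: ∂f_2/∂x - ∂f_1/∂y = ∂(-x^2 - y)/∂x - ∂(-2*x)/∂y = -2*x
Assembling: d(omega) = (-2*x) dx ∧ dy.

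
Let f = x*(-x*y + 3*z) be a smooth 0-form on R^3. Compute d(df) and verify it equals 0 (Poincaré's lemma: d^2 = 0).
d(df) = 0

Step 1: df = sum_i (∂f/∂x_i) dx_i = (-2*x*y + 3*z) dx + (-x^2) dy + (3*x) dz.
Step 2: Apply d again. Using the 1-form formula, the coefficient of dx ∧ dy in d(df) is ∂^2 f/∂x ∂y - ∂^2 f/∂y ∂x = (-2*x) - (-2*x) = 0 (equality of mixed partials for smooth f).
Similarly for dx ∧ dz and dy ∧ dz — all coefficients vanish. So d(df) = 0.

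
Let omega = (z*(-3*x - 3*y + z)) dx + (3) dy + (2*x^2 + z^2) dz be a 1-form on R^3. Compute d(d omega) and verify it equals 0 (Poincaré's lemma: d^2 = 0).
d(d omega) = 0

Step 1: d omega = sum_{i<j} (∂f_j/∂x_i - ∂f_i/∂x_j) dx_i ∧ dx_j:
  coeff of dx ∧ dy: 3*z
  coeff of dx ∧ dz: 7*x + 3*y - 2*z
  coeff of dy ∧ dz: 0
Step 2: Apply d again to each 2-form coefficient. The only possible 3-form in R^3 is dx ∧ dy ∧ dz, with coefficient
  ∂(coeff of dy∧dz)/∂x - ∂(coeff of dx∧dz)/∂y + ∂(coeff of dx∧dy)/∂z
  = ∂/∂x (0) - ∂/∂y (7*x + 3*y - 2*z) + ∂/∂z (3*z).
Each of these terms simplifies to sums of mixed partials that cancel in pairs. The result is 0 (by equality of mixed partials for smooth functions — Schwarz / Clairaut).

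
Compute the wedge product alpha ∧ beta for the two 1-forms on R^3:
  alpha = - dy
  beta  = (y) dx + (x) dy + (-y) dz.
alpha ∧ beta = (y) dx ∧ dy + (y) dy ∧ dz

Distribute the wedge, using dx_i ∧ dx_j = -dx_j ∧ dx_i and dx_i ∧ dx_i = 0. For each pair (i, j) with i < j, the coefficient of dx_i ∧ dx_j in alpha ∧ beta is (alpha_i * beta_j - alpha_j * beta_i). Collecting: alpha ∧ beta = (y) dx ∧ dy + (y) dy ∧ dz.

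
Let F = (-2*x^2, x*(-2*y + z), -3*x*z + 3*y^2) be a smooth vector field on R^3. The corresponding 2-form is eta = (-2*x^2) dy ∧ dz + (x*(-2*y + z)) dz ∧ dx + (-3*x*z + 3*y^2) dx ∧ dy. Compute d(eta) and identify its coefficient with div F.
d(eta) = (-9*x) dx ∧ dy ∧ dz; div F = -9*x

For a 2-form in R^3 of the form above, applying d gives a 3-form with coefficient ∂P/∂x + ∂Q/∂y + ∂R/∂z:
  ∂P/∂x = -4*x
  ∂Q/∂y = -2*x
  ∂R/∂z = -3*x
Sum = -9*x, which is exactly div F.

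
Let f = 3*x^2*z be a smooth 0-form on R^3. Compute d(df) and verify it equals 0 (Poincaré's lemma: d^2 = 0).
d(df) = 0

Step 1: df = sum_i (∂f/∂x_i) dx_i = (6*x*z) dx + (0) dy + (3*x^2) dz.
Step 2: Apply d again. Using the 1-form formula, the coefficient of dx ∧ dy in d(df) is ∂^2 f/∂x ∂y - ∂^2 f/∂y ∂x = (0) - (0) = 0 (equality of mixed partials for smooth f).
Similarly for dx ∧ dz and dy ∧ dz — all coefficients vanish. So d(df) = 0.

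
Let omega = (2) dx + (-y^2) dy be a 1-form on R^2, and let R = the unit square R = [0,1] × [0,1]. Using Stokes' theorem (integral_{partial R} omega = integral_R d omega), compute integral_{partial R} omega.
integral_(partial R) omega = 0

Stokes: integral_partial_R omega = integral_R d omega with d omega = (∂Q/∂x - ∂P/∂y) dx ∧ dy.
  ∂Q/∂x = 0
  ∂P/∂y = 0
  integrand = ∂Q/∂x - ∂P/∂y = 0.
Integrating over R: integral_0^1 integral_0^1 (0) dx dy = 0.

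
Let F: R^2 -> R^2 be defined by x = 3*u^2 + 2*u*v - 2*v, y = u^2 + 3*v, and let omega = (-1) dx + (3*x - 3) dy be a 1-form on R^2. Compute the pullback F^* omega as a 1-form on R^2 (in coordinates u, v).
F^* omega = (18*u^3 + 12*u^2*v - 12*u*v - 12*u - 2*v) du + (27*u^2 + 18*u*v - 2*u - 18*v - 7) dv

Using F^*(f dg) = (f ∘ F) d(g ∘ F), substitute each coordinate x_i by F_i(u, v) in f_i, and replace dx_i by d F_i = (∂F_i/∂u) du + (∂F_i/∂v) dv.
  For the x component: f_1(F) = -1; d F_1 = (6*u + 2*v) du + (2*u - 2) dv
  For the y component: f_2(F) = 9*u^2 + 6*u*v - 6*v - 3; d F_2 = (2*u) du + (3) dv
Combining and collecting du, dv coefficients:
  coeff of du: 18*u^3 + 12*u^2*v - 12*u*v - 12*u - 2*v
  coeff of dv: 27*u^2 + 18*u*v - 2*u - 18*v - 7
F^* omega = (18*u^3 + 12*u^2*v - 12*u*v - 12*u - 2*v) du + (27*u^2 + 18*u*v - 2*u - 18*v - 7) dv.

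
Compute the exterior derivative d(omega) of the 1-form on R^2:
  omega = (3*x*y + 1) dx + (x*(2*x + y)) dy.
d(omega) = (x + y) dx ∧ dy

For a 1-form omega = sum_i f_i dx_i, the exterior derivative is
  d(omega) = sum_{i < j} (∂f_j/∂x_i - ∂f_i/∂x_j) dx_i ∧ dx_j.
  coefficient of dx ∧ dy: ∂f_2/∂x - ∂f_1/∂y = ∂(x*(2*x + y))/∂x - ∂(3*x*y + 1)/∂y = x + y
Assembling: d(omega) = (x + y) dx ∧ dy.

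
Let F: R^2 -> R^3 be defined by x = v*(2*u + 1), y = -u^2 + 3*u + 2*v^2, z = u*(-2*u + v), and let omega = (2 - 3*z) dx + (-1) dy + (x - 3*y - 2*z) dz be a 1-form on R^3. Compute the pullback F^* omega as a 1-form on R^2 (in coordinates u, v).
F^* omega = (-28*u^3 + 19*u^2*v + 36*u^2 + 18*u*v^2 - 13*u*v + 2*u - 6*v^3 + v^2 + 4*v - 3) du + (19*u^3 - 6*u^2*v - 3*u^2 - 6*u*v^2 - 2*u*v + 4*u - 4*v + 2) dv

Using F^*(f dg) = (f ∘ F) d(g ∘ F), substitute each coordinate x_i by F_i(u, v) in f_i, and replace dx_i by d F_i = (∂F_i/∂u) du + (∂F_i/∂v) dv.
  For the x component: f_1(F) = 6*u^2 - 3*u*v + 2; d F_1 = (2*v) du + (2*u + 1) dv
  For the y component: f_2(F) = -1; d F_2 = (3 - 2*u) du + (4*v) dv
  For the z component: f_3(F) = 7*u^2 - 9*u - 6*v^2 + v; d F_3 = (-4*u + v) du + (u) dv
Combining and collecting du, dv coefficients:
  coeff of du: -28*u^3 + 19*u^2*v + 36*u^2 + 18*u*v^2 - 13*u*v + 2*u - 6*v^3 + v^2 + 4*v - 3
  coeff of dv: 19*u^3 - 6*u^2*v - 3*u^2 - 6*u*v^2 - 2*u*v + 4*u - 4*v + 2
F^* omega = (-28*u^3 + 19*u^2*v + 36*u^2 + 18*u*v^2 - 13*u*v + 2*u - 6*v^3 + v^2 + 4*v - 3) du + (19*u^3 - 6*u^2*v - 3*u^2 - 6*u*v^2 - 2*u*v + 4*u - 4*v + 2) dv.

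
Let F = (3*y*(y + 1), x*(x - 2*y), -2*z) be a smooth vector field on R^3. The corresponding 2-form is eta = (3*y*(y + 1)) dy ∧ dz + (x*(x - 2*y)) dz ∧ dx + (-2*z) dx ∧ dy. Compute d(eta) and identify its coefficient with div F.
d(eta) = (-2*x - 2) dx ∧ dy ∧ dz; div F = -2*x - 2

For a 2-form in R^3 of the form above, applying d gives a 3-form with coefficient ∂P/∂x + ∂Q/∂y + ∂R/∂z:
  ∂P/∂x = 0
  ∂Q/∂y = -2*x
  ∂R/∂z = -2
Sum = -2*x - 2, which is exactly div F.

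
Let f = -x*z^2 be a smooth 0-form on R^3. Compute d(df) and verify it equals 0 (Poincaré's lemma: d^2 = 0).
d(df) = 0

Step 1: df = sum_i (∂f/∂x_i) dx_i = (-z^2) dx + (0) dy + (-2*x*z) dz.
Step 2: Apply d again. Using the 1-form formula, the coefficient of dx ∧ dy in d(df) is ∂^2 f/∂x ∂y - ∂^2 f/∂y ∂x = (0) - (0) = 0 (equality of mixed partials for smooth f).
Similarly for dx ∧ dz and dy ∧ dz — all coefficients vanish. So d(df) = 0.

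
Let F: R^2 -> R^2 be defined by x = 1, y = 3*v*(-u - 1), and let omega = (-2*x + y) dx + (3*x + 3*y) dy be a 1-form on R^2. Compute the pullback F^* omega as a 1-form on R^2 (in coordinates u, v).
F^* omega = (9*v*(3*u*v + 3*v - 1)) du + (27*u^2*v + 54*u*v - 9*u + 27*v - 9) dv

Using F^*(f dg) = (f ∘ F) d(g ∘ F), substitute each coordinate x_i by F_i(u, v) in f_i, and replace dx_i by d F_i = (∂F_i/∂u) du + (∂F_i/∂v) dv.
  For the x component: f_1(F) = -3*u*v - 3*v - 2; d F_1 = (0) du + (0) dv
  For the y component: f_2(F) = -9*u*v - 9*v + 3; d F_2 = (-3*v) du + (-3*u - 3) dv
Combining and collecting du, dv coefficients:
  coeff of du: 9*v*(3*u*v + 3*v - 1)
  coeff of dv: 27*u^2*v + 54*u*v - 9*u + 27*v - 9
F^* omega = (9*v*(3*u*v + 3*v - 1)) du + (27*u^2*v + 54*u*v - 9*u + 27*v - 9) dv.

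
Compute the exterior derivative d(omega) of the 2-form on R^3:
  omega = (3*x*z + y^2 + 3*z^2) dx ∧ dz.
d(omega) = (-2*y) dx ∧ dy ∧ dz

For a 2-form omega = sum_{i<j} g_{ij} dx_i ∧ dx_j, the exterior derivative is
  d(omega) = sum_{i<j} d(g_{ij}) ∧ dx_i ∧ dx_j = sum_{i<j, k} (∂g_{ij}/∂x_k) dx_k ∧ dx_i ∧ dx_j.
Expand each term, using dx_k ∧ dx_i ∧ dx_j = sgn(permutation) dx_{(a)} ∧ dx_{(b)} ∧ dx_{(c)} with (a < b < c) sorted:
  d(3*x*z + y^2 + 3*z^2) includes (∂/∂y)(3*x*z + y^2 + 3*z^2) dy = (2*y) dy, which multiplied by dx ∧ dz gives (-2*y) dx ∧ dy ∧ dz
Collecting like 3-forms: d(omega) = (-2*y) dx ∧ dy ∧ dz.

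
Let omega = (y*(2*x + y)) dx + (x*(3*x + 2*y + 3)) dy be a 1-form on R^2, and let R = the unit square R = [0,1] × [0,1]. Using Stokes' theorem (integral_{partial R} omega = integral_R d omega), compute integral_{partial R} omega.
integral_(partial R) omega = 5

Stokes: integral_partial_R omega = integral_R d omega with d omega = (∂Q/∂x - ∂P/∂y) dx ∧ dy.
  ∂Q/∂x = 6*x + 2*y + 3
  ∂P/∂y = 2*x + 2*y
  integrand = ∂Q/∂x - ∂P/∂y = 4*x + 3.
Integrating over R: integral_0^1 integral_0^1 (4*x + 3) dx dy = 5.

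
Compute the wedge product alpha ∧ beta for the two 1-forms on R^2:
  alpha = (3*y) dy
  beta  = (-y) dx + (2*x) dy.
alpha ∧ beta = (3*y^2) dx ∧ dy

Distribute the wedge, using dx_i ∧ dx_j = -dx_j ∧ dx_i and dx_i ∧ dx_i = 0. For each pair (i, j) with i < j, the coefficient of dx_i ∧ dx_j in alpha ∧ beta is (alpha_i * beta_j - alpha_j * beta_i). Collecting: alpha ∧ beta = (3*y^2) dx ∧ dy.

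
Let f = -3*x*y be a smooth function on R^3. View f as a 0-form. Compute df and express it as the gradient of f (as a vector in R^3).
df = (-3*y) dx + (-3*x) dy + (0) dz; grad f = (-3*y, -3*x, 0)

For a 0-form f, d f = (∂f/∂x) dx + (∂f/∂y) dy + (∂f/∂z) dz. The components of the vector representation are exactly the entries of grad f in Cartesian coordinates:
  ∂f/∂x = -3*y
  ∂f/∂y = -3*x
  ∂f/∂z = 0.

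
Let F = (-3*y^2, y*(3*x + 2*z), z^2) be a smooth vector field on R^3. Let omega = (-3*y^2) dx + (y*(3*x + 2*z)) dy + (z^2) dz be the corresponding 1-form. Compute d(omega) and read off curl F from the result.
d(omega) = (-2*y) dy ∧ dz + (0) dz ∧ dx + (9*y) dx ∧ dy; curl F = (-2*y, 0, 9*y)

d omega = sum_{i<j} (∂f_j/∂x_i - ∂f_i/∂x_j) dx_i ∧ dx_j. Under the identification (dy ∧ dz, dz ∧ dx, dx ∧ dy) ↔ (e_x, e_y, e_z), the coefficients are exactly the components of curl F. Compute:
  ∂R/∂y - ∂Q/∂z = (0) - (2*y) = -2*y
  ∂P/∂z - ∂R/∂x = (0) - (0) = 0
  ∂Q/∂x - ∂P/∂y = (3*y) - (-6*y) = 9*y.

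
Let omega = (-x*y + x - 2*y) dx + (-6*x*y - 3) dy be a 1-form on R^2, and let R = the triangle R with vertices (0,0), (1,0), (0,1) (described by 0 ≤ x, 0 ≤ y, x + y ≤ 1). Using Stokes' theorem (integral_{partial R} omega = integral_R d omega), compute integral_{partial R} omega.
integral_(partial R) omega = 1/6

Stokes: integral_partial_R omega = integral_R d omega with d omega = (∂Q/∂x - ∂P/∂y) dx ∧ dy.
  ∂Q/∂x = -6*y
  ∂P/∂y = -x - 2
  integrand = ∂Q/∂x - ∂P/∂y = x - 6*y + 2.
Integrating over R: integral_0^1 integral_0^{1-x} (x - 6*y + 2) dy dx = 1/6.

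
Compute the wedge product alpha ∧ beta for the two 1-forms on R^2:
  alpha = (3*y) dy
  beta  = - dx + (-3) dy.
alpha ∧ beta = (3*y) dx ∧ dy

Distribute the wedge, using dx_i ∧ dx_j = -dx_j ∧ dx_i and dx_i ∧ dx_i = 0. For each pair (i, j) with i < j, the coefficient of dx_i ∧ dx_j in alpha ∧ beta is (alpha_i * beta_j - alpha_j * beta_i). Collecting: alpha ∧ beta = (3*y) dx ∧ dy.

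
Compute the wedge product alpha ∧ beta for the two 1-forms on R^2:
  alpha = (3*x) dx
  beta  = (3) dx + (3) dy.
alpha ∧ beta = (9*x) dx ∧ dy

Distribute the wedge, using dx_i ∧ dx_j = -dx_j ∧ dx_i and dx_i ∧ dx_i = 0. For each pair (i, j) with i < j, the coefficient of dx_i ∧ dx_j in alpha ∧ beta is (alpha_i * beta_j - alpha_j * beta_i). Collecting: alpha ∧ beta = (9*x) dx ∧ dy.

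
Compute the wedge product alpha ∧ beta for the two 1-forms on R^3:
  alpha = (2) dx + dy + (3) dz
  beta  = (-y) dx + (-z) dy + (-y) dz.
alpha ∧ beta = (y - 2*z) dx ∧ dy + (y) dx ∧ dz + (-y + 3*z) dy ∧ dz

Distribute the wedge, using dx_i ∧ dx_j = -dx_j ∧ dx_i and dx_i ∧ dx_i = 0. For each pair (i, j) with i < j, the coefficient of dx_i ∧ dx_j in alpha ∧ beta is (alpha_i * beta_j - alpha_j * beta_i). Collecting: alpha ∧ beta = (y - 2*z) dx ∧ dy + (y) dx ∧ dz + (-y + 3*z) dy ∧ dz.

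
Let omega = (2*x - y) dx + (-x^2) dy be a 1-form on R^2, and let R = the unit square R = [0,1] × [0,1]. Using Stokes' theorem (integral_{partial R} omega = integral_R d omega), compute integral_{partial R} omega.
integral_(partial R) omega = 0

Stokes: integral_partial_R omega = integral_R d omega with d omega = (∂Q/∂x - ∂P/∂y) dx ∧ dy.
  ∂Q/∂x = -2*x
  ∂P/∂y = -1
  integrand = ∂Q/∂x - ∂P/∂y = 1 - 2*x.
Integrating over R: integral_0^1 integral_0^1 (1 - 2*x) dx dy = 0.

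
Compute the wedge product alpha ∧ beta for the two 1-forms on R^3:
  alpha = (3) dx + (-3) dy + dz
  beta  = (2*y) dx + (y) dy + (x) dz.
alpha ∧ beta = (9*y) dx ∧ dy + (3*x - 2*y) dx ∧ dz + (-3*x - y) dy ∧ dz

Distribute the wedge, using dx_i ∧ dx_j = -dx_j ∧ dx_i and dx_i ∧ dx_i = 0. For each pair (i, j) with i < j, the coefficient of dx_i ∧ dx_j in alpha ∧ beta is (alpha_i * beta_j - alpha_j * beta_i). Collecting: alpha ∧ beta = (9*y) dx ∧ dy + (3*x - 2*y) dx ∧ dz + (-3*x - y) dy ∧ dz.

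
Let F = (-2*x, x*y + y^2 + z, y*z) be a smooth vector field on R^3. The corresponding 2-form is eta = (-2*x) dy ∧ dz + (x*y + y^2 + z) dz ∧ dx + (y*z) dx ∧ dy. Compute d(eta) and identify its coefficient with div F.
d(eta) = (x + 3*y - 2) dx ∧ dy ∧ dz; div F = x + 3*y - 2

For a 2-form in R^3 of the form above, applying d gives a 3-form with coefficient ∂P/∂x + ∂Q/∂y + ∂R/∂z:
  ∂P/∂x = -2
  ∂Q/∂y = x + 2*y
  ∂R/∂z = y
Sum = x + 3*y - 2, which is exactly div F.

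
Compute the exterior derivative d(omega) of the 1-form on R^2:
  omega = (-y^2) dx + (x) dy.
d(omega) = (2*y + 1) dx ∧ dy

For a 1-form omega = sum_i f_i dx_i, the exterior derivative is
  d(omega) = sum_{i < j} (∂f_j/∂x_i - ∂f_i/∂x_j) dx_i ∧ dx_j.
  coefficient of dx ∧ dy: ∂f_2/∂x - ∂f_1/∂y = ∂(x)/∂x - ∂(-y^2)/∂y = 2*y + 1
Assembling: d(omega) = (2*y + 1) dx ∧ dy.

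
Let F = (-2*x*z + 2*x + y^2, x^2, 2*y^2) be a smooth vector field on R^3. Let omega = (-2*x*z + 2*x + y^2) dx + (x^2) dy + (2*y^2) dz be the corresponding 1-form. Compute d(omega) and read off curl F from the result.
d(omega) = (4*y) dy ∧ dz + (-2*x) dz ∧ dx + (2*x - 2*y) dx ∧ dy; curl F = (4*y, -2*x, 2*x - 2*y)

d omega = sum_{i<j} (∂f_j/∂x_i - ∂f_i/∂x_j) dx_i ∧ dx_j. Under the identification (dy ∧ dz, dz ∧ dx, dx ∧ dy) ↔ (e_x, e_y, e_z), the coefficients are exactly the components of curl F. Compute:
  ∂R/∂y - ∂Q/∂z = (4*y) - (0) = 4*y
  ∂P/∂z - ∂R/∂x = (-2*x) - (0) = -2*x
  ∂Q/∂x - ∂P/∂y = (2*x) - (2*y) = 2*x - 2*y.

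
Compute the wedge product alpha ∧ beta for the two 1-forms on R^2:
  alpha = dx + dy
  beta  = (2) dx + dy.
alpha ∧ beta = (-1) dx ∧ dy

Distribute the wedge, using dx_i ∧ dx_j = -dx_j ∧ dx_i and dx_i ∧ dx_i = 0. For each pair (i, j) with i < j, the coefficient of dx_i ∧ dx_j in alpha ∧ beta is (alpha_i * beta_j - alpha_j * beta_i). Collecting: alpha ∧ beta = (-1) dx ∧ dy.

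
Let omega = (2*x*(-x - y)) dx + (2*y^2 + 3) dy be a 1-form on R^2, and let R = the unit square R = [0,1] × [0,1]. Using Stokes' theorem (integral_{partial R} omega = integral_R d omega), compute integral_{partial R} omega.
integral_(partial R) omega = 1

Stokes: integral_partial_R omega = integral_R d omega with d omega = (∂Q/∂x - ∂P/∂y) dx ∧ dy.
  ∂Q/∂x = 0
  ∂P/∂y = -2*x
  integrand = ∂Q/∂x - ∂P/∂y = 2*x.
Integrating over R: integral_0^1 integral_0^1 (2*x) dx dy = 1.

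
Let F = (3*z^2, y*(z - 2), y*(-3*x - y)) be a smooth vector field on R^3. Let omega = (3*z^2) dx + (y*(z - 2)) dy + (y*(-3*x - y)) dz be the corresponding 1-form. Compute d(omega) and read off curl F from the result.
d(omega) = (-3*x - 3*y) dy ∧ dz + (3*y + 6*z) dz ∧ dx + (0) dx ∧ dy; curl F = (-3*x - 3*y, 3*y + 6*z, 0)

d omega = sum_{i<j} (∂f_j/∂x_i - ∂f_i/∂x_j) dx_i ∧ dx_j. Under the identification (dy ∧ dz, dz ∧ dx, dx ∧ dy) ↔ (e_x, e_y, e_z), the coefficients are exactly the components of curl F. Compute:
  ∂R/∂y - ∂Q/∂z = (-3*x - 2*y) - (y) = -3*x - 3*y
  ∂P/∂z - ∂R/∂x = (6*z) - (-3*y) = 3*y + 6*z
  ∂Q/∂x - ∂P/∂y = (0) - (0) = 0.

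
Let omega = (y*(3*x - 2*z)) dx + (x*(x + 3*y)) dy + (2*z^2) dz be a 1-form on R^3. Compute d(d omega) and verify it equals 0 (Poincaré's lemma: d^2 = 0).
d(d omega) = 0

Step 1: d omega = sum_{i<j} (∂f_j/∂x_i - ∂f_i/∂x_j) dx_i ∧ dx_j:
  coeff of dx ∧ dy: -x + 3*y + 2*z
  coeff of dx ∧ dz: 2*y
  coeff of dy ∧ dz: 0
Step 2: Apply d again to each 2-form coefficient. The only possible 3-form in R^3 is dx ∧ dy ∧ dz, with coefficient
  ∂(coeff of dy∧dz)/∂x - ∂(coeff of dx∧dz)/∂y + ∂(coeff of dx∧dy)/∂z
  = ∂/∂x (0) - ∂/∂y (2*y) + ∂/∂z (-x + 3*y + 2*z).
Each of these terms simplifies to sums of mixed partials that cancel in pairs. The result is 0 (by equality of mixed partials for smooth functions — Schwarz / Clairaut).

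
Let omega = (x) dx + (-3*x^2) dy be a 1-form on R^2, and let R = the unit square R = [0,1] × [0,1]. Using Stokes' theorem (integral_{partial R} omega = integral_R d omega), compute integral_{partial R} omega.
integral_(partial R) omega = -3

Stokes: integral_partial_R omega = integral_R d omega with d omega = (∂Q/∂x - ∂P/∂y) dx ∧ dy.
  ∂Q/∂x = -6*x
  ∂P/∂y = 0
  integrand = ∂Q/∂x - ∂P/∂y = -6*x.
Integrating over R: integral_0^1 integral_0^1 (-6*x) dx dy = -3.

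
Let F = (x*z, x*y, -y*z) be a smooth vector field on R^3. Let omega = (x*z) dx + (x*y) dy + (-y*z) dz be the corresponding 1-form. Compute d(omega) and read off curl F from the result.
d(omega) = (-z) dy ∧ dz + (x) dz ∧ dx + (y) dx ∧ dy; curl F = (-z, x, y)

d omega = sum_{i<j} (∂f_j/∂x_i - ∂f_i/∂x_j) dx_i ∧ dx_j. Under the identification (dy ∧ dz, dz ∧ dx, dx ∧ dy) ↔ (e_x, e_y, e_z), the coefficients are exactly the components of curl F. Compute:
  ∂R/∂y - ∂Q/∂z = (-z) - (0) = -z
  ∂P/∂z - ∂R/∂x = (x) - (0) = x
  ∂Q/∂x - ∂P/∂y = (y) - (0) = y.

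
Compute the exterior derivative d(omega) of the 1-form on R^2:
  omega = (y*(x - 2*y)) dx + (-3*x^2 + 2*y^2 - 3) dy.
d(omega) = (-7*x + 4*y) dx ∧ dy

For a 1-form omega = sum_i f_i dx_i, the exterior derivative is
  d(omega) = sum_{i < j} (∂f_j/∂x_i - ∂f_i/∂x_j) dx_i ∧ dx_j.
  coefficient of dx ∧ dy: ∂f_2/∂x - ∂f_1/∂y = ∂(-3*x^2 + 2*y^2 - 3)/∂x - ∂(y*(x - 2*y))/∂y = -7*x + 4*y
Assembling: d(omega) = (-7*x + 4*y) dx ∧ dy.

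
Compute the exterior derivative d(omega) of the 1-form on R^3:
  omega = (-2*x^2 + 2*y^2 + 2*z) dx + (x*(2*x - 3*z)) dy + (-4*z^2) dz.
d(omega) = (4*x - 4*y - 3*z) dx ∧ dy + (-2) dx ∧ dz + (3*x) dy ∧ dz

For a 1-form omega = sum_i f_i dx_i, the exterior derivative is
  d(omega) = sum_{i < j} (∂f_j/∂x_i - ∂f_i/∂x_j) dx_i ∧ dx_j.
  coefficient of dx ∧ dy: ∂f_2/∂x - ∂f_1/∂y = ∂(x*(2*x - 3*z))/∂x - ∂(-2*x^2 + 2*y^2 + 2*z)/∂y = 4*x - 4*y - 3*z
  coefficient of dx ∧ dz: ∂f_3/∂x - ∂f_1/∂z = ∂(-4*z^2)/∂x - ∂(-2*x^2 + 2*y^2 + 2*z)/∂z = -2
  coefficient of dy ∧ dz: ∂f_3/∂y - ∂f_2/∂z = ∂(-4*z^2)/∂y - ∂(x*(2*x - 3*z))/∂z = 3*x
Assembling: d(omega) = (4*x - 4*y - 3*z) dx ∧ dy + (-2) dx ∧ dz + (3*x) dy ∧ dz.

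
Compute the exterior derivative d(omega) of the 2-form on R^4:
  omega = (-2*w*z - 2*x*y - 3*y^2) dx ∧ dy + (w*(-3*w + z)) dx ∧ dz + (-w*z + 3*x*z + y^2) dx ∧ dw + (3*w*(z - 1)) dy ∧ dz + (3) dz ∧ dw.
d(omega) = (-2*w) dx ∧ dy ∧ dz + (-2*y - 2*z) dx ∧ dy ∧ dw + (-5*w - 3*x + z) dx ∧ dz ∧ dw + (3*z - 3) dy ∧ dz ∧ dw

For a 2-form omega = sum_{i<j} g_{ij} dx_i ∧ dx_j, the exterior derivative is
  d(omega) = sum_{i<j} d(g_{ij}) ∧ dx_i ∧ dx_j = sum_{i<j, k} (∂g_{ij}/∂x_k) dx_k ∧ dx_i ∧ dx_j.
Expand each term, using dx_k ∧ dx_i ∧ dx_j = sgn(permutation) dx_{(a)} ∧ dx_{(b)} ∧ dx_{(c)} with (a < b < c) sorted:
  d(-2*w*z - 2*x*y - 3*y^2) includes (∂/∂z)(-2*w*z - 2*x*y - 3*y^2) dz = (-2*w) dz, which multiplied by dx ∧ dy gives (-2*w) dx ∧ dy ∧ dz
  d(-2*w*z - 2*x*y - 3*y^2) includes (∂/∂w)(-2*w*z - 2*x*y - 3*y^2) dw = (-2*z) dw, which multiplied by dx ∧ dy gives (-2*z) dx ∧ dy ∧ dw
  d(w*(-3*w + z)) includes (∂/∂w)(w*(-3*w + z)) dw = (-6*w + z) dw, which multiplied by dx ∧ dz gives (-6*w + z) dx ∧ dz ∧ dw
  d(-w*z + 3*x*z + y^2) includes (∂/∂y)(-w*z + 3*x*z + y^2) dy = (2*y) dy, which multiplied by dx ∧ dw gives (-2*y) dx ∧ dy ∧ dw
  d(-w*z + 3*x*z + y^2) includes (∂/∂z)(-w*z + 3*x*z + y^2) dz = (-w + 3*x) dz, which multiplied by dx ∧ dw gives (w - 3*x) dx ∧ dz ∧ dw
  d(3*w*(z - 1)) includes (∂/∂w)(3*w*(z - 1)) dw = (3*z - 3) dw, which multiplied by dy ∧ dz gives (3*z - 3) dy ∧ dz ∧ dw
Collecting like 3-forms: d(omega) = (-2*w) dx ∧ dy ∧ dz + (-2*y - 2*z) dx ∧ dy ∧ dw + (-5*w - 3*x + z) dx ∧ dz ∧ dw + (3*z - 3) dy ∧ dz ∧ dw.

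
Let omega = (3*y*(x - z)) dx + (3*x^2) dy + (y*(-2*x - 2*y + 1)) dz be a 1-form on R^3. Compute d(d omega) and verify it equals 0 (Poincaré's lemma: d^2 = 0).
d(d omega) = 0

Step 1: d omega = sum_{i<j} (∂f_j/∂x_i - ∂f_i/∂x_j) dx_i ∧ dx_j:
  coeff of dx ∧ dy: 3*x + 3*z
  coeff of dx ∧ dz: y
  coeff of dy ∧ dz: -2*x - 4*y + 1
Step 2: Apply d again to each 2-form coefficient. The only possible 3-form in R^3 is dx ∧ dy ∧ dz, with coefficient
  ∂(coeff of dy∧dz)/∂x - ∂(coeff of dx∧dz)/∂y + ∂(coeff of dx∧dy)/∂z
  = ∂/∂x (-2*x - 4*y + 1) - ∂/∂y (y) + ∂/∂z (3*x + 3*z).
Each of these terms simplifies to sums of mixed partials that cancel in pairs. The result is 0 (by equality of mixed partials for smooth functions — Schwarz / Clairaut).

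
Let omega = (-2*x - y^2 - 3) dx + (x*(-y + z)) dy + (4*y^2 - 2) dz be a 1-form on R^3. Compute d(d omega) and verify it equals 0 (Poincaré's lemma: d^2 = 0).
d(d omega) = 0

Step 1: d omega = sum_{i<j} (∂f_j/∂x_i - ∂f_i/∂x_j) dx_i ∧ dx_j:
  coeff of dx ∧ dy: y + z
  coeff of dx ∧ dz: 0
  coeff of dy ∧ dz: -x + 8*y
Step 2: Apply d again to each 2-form coefficient. The only possible 3-form in R^3 is dx ∧ dy ∧ dz, with coefficient
  ∂(coeff of dy∧dz)/∂x - ∂(coeff of dx∧dz)/∂y + ∂(coeff of dx∧dy)/∂z
  = ∂/∂x (-x + 8*y) - ∂/∂y (0) + ∂/∂z (y + z).
Each of these terms simplifies to sums of mixed partials that cancel in pairs. The result is 0 (by equality of mixed partials for smooth functions — Schwarz / Clairaut).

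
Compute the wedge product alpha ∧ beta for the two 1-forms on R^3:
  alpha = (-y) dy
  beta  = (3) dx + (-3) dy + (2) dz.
alpha ∧ beta = (3*y) dx ∧ dy + (-2*y) dy ∧ dz

Distribute the wedge, using dx_i ∧ dx_j = -dx_j ∧ dx_i and dx_i ∧ dx_i = 0. For each pair (i, j) with i < j, the coefficient of dx_i ∧ dx_j in alpha ∧ beta is (alpha_i * beta_j - alpha_j * beta_i). Collecting: alpha ∧ beta = (3*y) dx ∧ dy + (-2*y) dy ∧ dz.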